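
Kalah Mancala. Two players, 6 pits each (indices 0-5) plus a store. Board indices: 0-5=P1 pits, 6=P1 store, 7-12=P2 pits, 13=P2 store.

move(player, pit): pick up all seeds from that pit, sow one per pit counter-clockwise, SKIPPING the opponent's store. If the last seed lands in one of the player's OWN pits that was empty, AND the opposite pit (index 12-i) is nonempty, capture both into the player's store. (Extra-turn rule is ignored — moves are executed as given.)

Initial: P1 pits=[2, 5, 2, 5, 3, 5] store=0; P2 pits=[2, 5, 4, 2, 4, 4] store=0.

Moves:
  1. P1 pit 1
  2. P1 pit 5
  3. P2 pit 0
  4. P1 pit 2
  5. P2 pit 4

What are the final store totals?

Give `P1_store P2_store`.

Move 1: P1 pit1 -> P1=[2,0,3,6,4,6](1) P2=[2,5,4,2,4,4](0)
Move 2: P1 pit5 -> P1=[2,0,3,6,4,0](2) P2=[3,6,5,3,5,4](0)
Move 3: P2 pit0 -> P1=[2,0,3,6,4,0](2) P2=[0,7,6,4,5,4](0)
Move 4: P1 pit2 -> P1=[2,0,0,7,5,1](2) P2=[0,7,6,4,5,4](0)
Move 5: P2 pit4 -> P1=[3,1,1,7,5,1](2) P2=[0,7,6,4,0,5](1)

Answer: 2 1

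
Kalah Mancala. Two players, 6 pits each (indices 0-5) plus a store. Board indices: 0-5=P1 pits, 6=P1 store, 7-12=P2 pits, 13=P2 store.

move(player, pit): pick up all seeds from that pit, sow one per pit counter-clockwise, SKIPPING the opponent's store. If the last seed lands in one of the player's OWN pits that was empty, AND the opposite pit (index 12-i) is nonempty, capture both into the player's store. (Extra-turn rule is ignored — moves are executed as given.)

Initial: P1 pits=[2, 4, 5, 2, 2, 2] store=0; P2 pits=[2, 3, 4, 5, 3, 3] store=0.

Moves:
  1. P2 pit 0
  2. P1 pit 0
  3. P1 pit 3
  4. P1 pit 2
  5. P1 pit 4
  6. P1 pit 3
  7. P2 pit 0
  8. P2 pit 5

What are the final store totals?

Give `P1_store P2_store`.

Answer: 9 1

Derivation:
Move 1: P2 pit0 -> P1=[2,4,5,2,2,2](0) P2=[0,4,5,5,3,3](0)
Move 2: P1 pit0 -> P1=[0,5,6,2,2,2](0) P2=[0,4,5,5,3,3](0)
Move 3: P1 pit3 -> P1=[0,5,6,0,3,3](0) P2=[0,4,5,5,3,3](0)
Move 4: P1 pit2 -> P1=[0,5,0,1,4,4](1) P2=[1,5,5,5,3,3](0)
Move 5: P1 pit4 -> P1=[0,5,0,1,0,5](2) P2=[2,6,5,5,3,3](0)
Move 6: P1 pit3 -> P1=[0,5,0,0,0,5](9) P2=[2,0,5,5,3,3](0)
Move 7: P2 pit0 -> P1=[0,5,0,0,0,5](9) P2=[0,1,6,5,3,3](0)
Move 8: P2 pit5 -> P1=[1,6,0,0,0,5](9) P2=[0,1,6,5,3,0](1)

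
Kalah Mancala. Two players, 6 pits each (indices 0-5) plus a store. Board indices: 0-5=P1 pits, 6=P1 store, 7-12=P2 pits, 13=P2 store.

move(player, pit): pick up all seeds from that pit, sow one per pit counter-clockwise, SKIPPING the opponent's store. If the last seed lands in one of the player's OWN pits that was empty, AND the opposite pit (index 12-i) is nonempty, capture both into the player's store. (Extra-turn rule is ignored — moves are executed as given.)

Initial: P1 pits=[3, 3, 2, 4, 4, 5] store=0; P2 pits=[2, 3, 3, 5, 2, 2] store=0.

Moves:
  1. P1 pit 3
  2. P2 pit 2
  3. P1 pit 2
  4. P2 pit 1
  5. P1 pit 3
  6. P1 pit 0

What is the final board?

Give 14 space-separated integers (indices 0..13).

Move 1: P1 pit3 -> P1=[3,3,2,0,5,6](1) P2=[3,3,3,5,2,2](0)
Move 2: P2 pit2 -> P1=[3,3,2,0,5,6](1) P2=[3,3,0,6,3,3](0)
Move 3: P1 pit2 -> P1=[3,3,0,1,6,6](1) P2=[3,3,0,6,3,3](0)
Move 4: P2 pit1 -> P1=[3,3,0,1,6,6](1) P2=[3,0,1,7,4,3](0)
Move 5: P1 pit3 -> P1=[3,3,0,0,7,6](1) P2=[3,0,1,7,4,3](0)
Move 6: P1 pit0 -> P1=[0,4,1,0,7,6](3) P2=[3,0,0,7,4,3](0)

Answer: 0 4 1 0 7 6 3 3 0 0 7 4 3 0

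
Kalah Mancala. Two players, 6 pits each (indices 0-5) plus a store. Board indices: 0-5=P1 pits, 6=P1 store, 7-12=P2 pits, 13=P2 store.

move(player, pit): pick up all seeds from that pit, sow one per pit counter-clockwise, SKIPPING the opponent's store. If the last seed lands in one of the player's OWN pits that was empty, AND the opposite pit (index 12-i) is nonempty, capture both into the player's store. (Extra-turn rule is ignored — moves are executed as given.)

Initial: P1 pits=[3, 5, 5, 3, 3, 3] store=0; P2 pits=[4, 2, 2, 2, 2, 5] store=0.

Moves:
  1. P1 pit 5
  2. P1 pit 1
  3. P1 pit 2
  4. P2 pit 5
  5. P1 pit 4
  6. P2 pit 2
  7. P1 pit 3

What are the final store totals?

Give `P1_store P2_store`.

Answer: 5 6

Derivation:
Move 1: P1 pit5 -> P1=[3,5,5,3,3,0](1) P2=[5,3,2,2,2,5](0)
Move 2: P1 pit1 -> P1=[3,0,6,4,4,1](2) P2=[5,3,2,2,2,5](0)
Move 3: P1 pit2 -> P1=[3,0,0,5,5,2](3) P2=[6,4,2,2,2,5](0)
Move 4: P2 pit5 -> P1=[4,1,1,6,5,2](3) P2=[6,4,2,2,2,0](1)
Move 5: P1 pit4 -> P1=[4,1,1,6,0,3](4) P2=[7,5,3,2,2,0](1)
Move 6: P2 pit2 -> P1=[0,1,1,6,0,3](4) P2=[7,5,0,3,3,0](6)
Move 7: P1 pit3 -> P1=[0,1,1,0,1,4](5) P2=[8,6,1,3,3,0](6)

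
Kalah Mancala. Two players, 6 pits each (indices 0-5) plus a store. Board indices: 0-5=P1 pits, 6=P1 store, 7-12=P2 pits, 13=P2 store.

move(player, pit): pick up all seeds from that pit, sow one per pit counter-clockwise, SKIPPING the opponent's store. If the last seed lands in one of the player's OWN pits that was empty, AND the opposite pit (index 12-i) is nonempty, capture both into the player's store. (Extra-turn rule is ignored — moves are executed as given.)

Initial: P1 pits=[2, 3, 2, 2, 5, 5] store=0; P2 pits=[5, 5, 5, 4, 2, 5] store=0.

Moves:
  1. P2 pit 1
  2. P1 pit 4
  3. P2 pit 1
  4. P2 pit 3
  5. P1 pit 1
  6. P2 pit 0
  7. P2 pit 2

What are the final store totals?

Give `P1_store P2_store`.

Answer: 1 4

Derivation:
Move 1: P2 pit1 -> P1=[2,3,2,2,5,5](0) P2=[5,0,6,5,3,6](1)
Move 2: P1 pit4 -> P1=[2,3,2,2,0,6](1) P2=[6,1,7,5,3,6](1)
Move 3: P2 pit1 -> P1=[2,3,2,2,0,6](1) P2=[6,0,8,5,3,6](1)
Move 4: P2 pit3 -> P1=[3,4,2,2,0,6](1) P2=[6,0,8,0,4,7](2)
Move 5: P1 pit1 -> P1=[3,0,3,3,1,7](1) P2=[6,0,8,0,4,7](2)
Move 6: P2 pit0 -> P1=[3,0,3,3,1,7](1) P2=[0,1,9,1,5,8](3)
Move 7: P2 pit2 -> P1=[4,1,4,4,2,7](1) P2=[0,1,0,2,6,9](4)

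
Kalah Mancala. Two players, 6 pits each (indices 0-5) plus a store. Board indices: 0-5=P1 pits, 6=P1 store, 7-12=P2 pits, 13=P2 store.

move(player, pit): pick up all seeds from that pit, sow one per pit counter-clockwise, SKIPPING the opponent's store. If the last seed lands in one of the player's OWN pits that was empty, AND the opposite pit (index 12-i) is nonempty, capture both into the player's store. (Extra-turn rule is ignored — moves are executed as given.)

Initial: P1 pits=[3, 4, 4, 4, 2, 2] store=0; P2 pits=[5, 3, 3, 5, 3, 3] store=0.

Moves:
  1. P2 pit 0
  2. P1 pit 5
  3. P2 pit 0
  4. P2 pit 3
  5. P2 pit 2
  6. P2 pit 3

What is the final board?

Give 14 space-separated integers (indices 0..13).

Move 1: P2 pit0 -> P1=[3,4,4,4,2,2](0) P2=[0,4,4,6,4,4](0)
Move 2: P1 pit5 -> P1=[3,4,4,4,2,0](1) P2=[1,4,4,6,4,4](0)
Move 3: P2 pit0 -> P1=[3,4,4,4,2,0](1) P2=[0,5,4,6,4,4](0)
Move 4: P2 pit3 -> P1=[4,5,5,4,2,0](1) P2=[0,5,4,0,5,5](1)
Move 5: P2 pit2 -> P1=[4,5,5,4,2,0](1) P2=[0,5,0,1,6,6](2)
Move 6: P2 pit3 -> P1=[4,5,5,4,2,0](1) P2=[0,5,0,0,7,6](2)

Answer: 4 5 5 4 2 0 1 0 5 0 0 7 6 2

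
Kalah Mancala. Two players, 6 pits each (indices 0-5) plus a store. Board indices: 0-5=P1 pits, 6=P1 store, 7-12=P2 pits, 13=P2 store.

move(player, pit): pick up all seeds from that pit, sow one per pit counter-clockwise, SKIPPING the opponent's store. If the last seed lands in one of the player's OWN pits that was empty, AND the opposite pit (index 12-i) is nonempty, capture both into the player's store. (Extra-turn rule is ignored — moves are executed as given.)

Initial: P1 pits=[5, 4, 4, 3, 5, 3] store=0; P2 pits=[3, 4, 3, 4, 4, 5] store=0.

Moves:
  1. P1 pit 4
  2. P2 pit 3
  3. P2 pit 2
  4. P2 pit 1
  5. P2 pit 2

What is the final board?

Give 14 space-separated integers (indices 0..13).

Move 1: P1 pit4 -> P1=[5,4,4,3,0,4](1) P2=[4,5,4,4,4,5](0)
Move 2: P2 pit3 -> P1=[6,4,4,3,0,4](1) P2=[4,5,4,0,5,6](1)
Move 3: P2 pit2 -> P1=[6,4,4,3,0,4](1) P2=[4,5,0,1,6,7](2)
Move 4: P2 pit1 -> P1=[6,4,4,3,0,4](1) P2=[4,0,1,2,7,8](3)
Move 5: P2 pit2 -> P1=[6,4,4,3,0,4](1) P2=[4,0,0,3,7,8](3)

Answer: 6 4 4 3 0 4 1 4 0 0 3 7 8 3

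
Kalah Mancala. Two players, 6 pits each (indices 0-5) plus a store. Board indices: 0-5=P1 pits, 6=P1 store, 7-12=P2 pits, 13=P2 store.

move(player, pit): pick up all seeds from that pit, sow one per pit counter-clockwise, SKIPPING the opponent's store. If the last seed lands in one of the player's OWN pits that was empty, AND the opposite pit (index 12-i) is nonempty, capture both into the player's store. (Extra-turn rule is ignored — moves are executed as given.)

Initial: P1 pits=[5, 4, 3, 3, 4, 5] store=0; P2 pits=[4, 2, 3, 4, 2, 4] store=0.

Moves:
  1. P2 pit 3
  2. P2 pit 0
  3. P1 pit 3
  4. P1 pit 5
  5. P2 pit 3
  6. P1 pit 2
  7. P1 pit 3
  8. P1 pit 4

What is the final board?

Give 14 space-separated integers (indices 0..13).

Move 1: P2 pit3 -> P1=[6,4,3,3,4,5](0) P2=[4,2,3,0,3,5](1)
Move 2: P2 pit0 -> P1=[6,4,3,3,4,5](0) P2=[0,3,4,1,4,5](1)
Move 3: P1 pit3 -> P1=[6,4,3,0,5,6](1) P2=[0,3,4,1,4,5](1)
Move 4: P1 pit5 -> P1=[6,4,3,0,5,0](2) P2=[1,4,5,2,5,5](1)
Move 5: P2 pit3 -> P1=[6,4,3,0,5,0](2) P2=[1,4,5,0,6,6](1)
Move 6: P1 pit2 -> P1=[6,4,0,1,6,0](4) P2=[0,4,5,0,6,6](1)
Move 7: P1 pit3 -> P1=[6,4,0,0,7,0](4) P2=[0,4,5,0,6,6](1)
Move 8: P1 pit4 -> P1=[6,4,0,0,0,1](5) P2=[1,5,6,1,7,6](1)

Answer: 6 4 0 0 0 1 5 1 5 6 1 7 6 1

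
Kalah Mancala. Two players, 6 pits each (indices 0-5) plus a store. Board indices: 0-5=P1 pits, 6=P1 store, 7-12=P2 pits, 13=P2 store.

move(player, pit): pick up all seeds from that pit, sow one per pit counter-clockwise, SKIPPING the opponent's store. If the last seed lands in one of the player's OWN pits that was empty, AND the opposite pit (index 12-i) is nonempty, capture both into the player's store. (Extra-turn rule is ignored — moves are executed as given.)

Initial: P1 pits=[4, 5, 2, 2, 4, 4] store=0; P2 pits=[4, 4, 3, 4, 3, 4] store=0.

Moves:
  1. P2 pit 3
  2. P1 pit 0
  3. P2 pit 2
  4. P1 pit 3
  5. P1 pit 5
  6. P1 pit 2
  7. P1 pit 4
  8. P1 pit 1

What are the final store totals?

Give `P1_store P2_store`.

Answer: 10 1

Derivation:
Move 1: P2 pit3 -> P1=[5,5,2,2,4,4](0) P2=[4,4,3,0,4,5](1)
Move 2: P1 pit0 -> P1=[0,6,3,3,5,5](0) P2=[4,4,3,0,4,5](1)
Move 3: P2 pit2 -> P1=[0,6,3,3,5,5](0) P2=[4,4,0,1,5,6](1)
Move 4: P1 pit3 -> P1=[0,6,3,0,6,6](1) P2=[4,4,0,1,5,6](1)
Move 5: P1 pit5 -> P1=[0,6,3,0,6,0](2) P2=[5,5,1,2,6,6](1)
Move 6: P1 pit2 -> P1=[0,6,0,1,7,0](8) P2=[0,5,1,2,6,6](1)
Move 7: P1 pit4 -> P1=[0,6,0,1,0,1](9) P2=[1,6,2,3,7,6](1)
Move 8: P1 pit1 -> P1=[0,0,1,2,1,2](10) P2=[2,6,2,3,7,6](1)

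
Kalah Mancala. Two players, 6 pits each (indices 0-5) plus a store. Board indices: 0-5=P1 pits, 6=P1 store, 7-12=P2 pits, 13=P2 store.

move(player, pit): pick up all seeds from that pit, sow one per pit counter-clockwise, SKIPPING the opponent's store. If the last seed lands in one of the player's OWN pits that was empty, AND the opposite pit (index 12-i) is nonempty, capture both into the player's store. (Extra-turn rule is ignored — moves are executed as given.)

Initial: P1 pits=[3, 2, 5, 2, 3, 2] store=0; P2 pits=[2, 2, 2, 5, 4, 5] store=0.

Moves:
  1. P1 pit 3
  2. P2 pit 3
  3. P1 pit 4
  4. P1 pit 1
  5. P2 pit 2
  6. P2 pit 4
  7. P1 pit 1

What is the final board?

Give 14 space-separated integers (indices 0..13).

Move 1: P1 pit3 -> P1=[3,2,5,0,4,3](0) P2=[2,2,2,5,4,5](0)
Move 2: P2 pit3 -> P1=[4,3,5,0,4,3](0) P2=[2,2,2,0,5,6](1)
Move 3: P1 pit4 -> P1=[4,3,5,0,0,4](1) P2=[3,3,2,0,5,6](1)
Move 4: P1 pit1 -> P1=[4,0,6,1,0,4](5) P2=[3,0,2,0,5,6](1)
Move 5: P2 pit2 -> P1=[4,0,6,1,0,4](5) P2=[3,0,0,1,6,6](1)
Move 6: P2 pit4 -> P1=[5,1,7,2,0,4](5) P2=[3,0,0,1,0,7](2)
Move 7: P1 pit1 -> P1=[5,0,8,2,0,4](5) P2=[3,0,0,1,0,7](2)

Answer: 5 0 8 2 0 4 5 3 0 0 1 0 7 2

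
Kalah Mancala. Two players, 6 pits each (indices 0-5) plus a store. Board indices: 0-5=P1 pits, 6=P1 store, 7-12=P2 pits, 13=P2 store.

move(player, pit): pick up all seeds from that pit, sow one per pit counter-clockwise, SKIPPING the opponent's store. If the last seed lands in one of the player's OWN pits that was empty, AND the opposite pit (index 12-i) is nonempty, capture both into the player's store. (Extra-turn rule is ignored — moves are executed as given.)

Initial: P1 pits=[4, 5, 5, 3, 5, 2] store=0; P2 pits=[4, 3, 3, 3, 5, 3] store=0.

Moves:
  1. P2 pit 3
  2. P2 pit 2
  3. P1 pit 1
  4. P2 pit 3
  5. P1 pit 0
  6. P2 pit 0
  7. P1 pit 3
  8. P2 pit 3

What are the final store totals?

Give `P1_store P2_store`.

Move 1: P2 pit3 -> P1=[4,5,5,3,5,2](0) P2=[4,3,3,0,6,4](1)
Move 2: P2 pit2 -> P1=[4,5,5,3,5,2](0) P2=[4,3,0,1,7,5](1)
Move 3: P1 pit1 -> P1=[4,0,6,4,6,3](1) P2=[4,3,0,1,7,5](1)
Move 4: P2 pit3 -> P1=[4,0,6,4,6,3](1) P2=[4,3,0,0,8,5](1)
Move 5: P1 pit0 -> P1=[0,1,7,5,7,3](1) P2=[4,3,0,0,8,5](1)
Move 6: P2 pit0 -> P1=[0,1,7,5,7,3](1) P2=[0,4,1,1,9,5](1)
Move 7: P1 pit3 -> P1=[0,1,7,0,8,4](2) P2=[1,5,1,1,9,5](1)
Move 8: P2 pit3 -> P1=[0,1,7,0,8,4](2) P2=[1,5,1,0,10,5](1)

Answer: 2 1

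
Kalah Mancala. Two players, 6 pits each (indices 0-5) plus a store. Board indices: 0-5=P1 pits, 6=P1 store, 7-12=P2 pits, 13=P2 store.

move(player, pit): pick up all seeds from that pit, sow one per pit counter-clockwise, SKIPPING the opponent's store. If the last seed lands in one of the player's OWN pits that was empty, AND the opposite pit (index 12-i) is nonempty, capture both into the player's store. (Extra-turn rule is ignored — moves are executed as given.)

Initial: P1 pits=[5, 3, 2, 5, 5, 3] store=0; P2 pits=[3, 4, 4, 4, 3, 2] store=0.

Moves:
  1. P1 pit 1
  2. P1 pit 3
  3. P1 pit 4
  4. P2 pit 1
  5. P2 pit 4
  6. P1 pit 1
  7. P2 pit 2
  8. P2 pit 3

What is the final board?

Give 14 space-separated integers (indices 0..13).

Answer: 9 2 7 1 0 5 2 5 0 0 0 2 6 4

Derivation:
Move 1: P1 pit1 -> P1=[5,0,3,6,6,3](0) P2=[3,4,4,4,3,2](0)
Move 2: P1 pit3 -> P1=[5,0,3,0,7,4](1) P2=[4,5,5,4,3,2](0)
Move 3: P1 pit4 -> P1=[5,0,3,0,0,5](2) P2=[5,6,6,5,4,2](0)
Move 4: P2 pit1 -> P1=[6,0,3,0,0,5](2) P2=[5,0,7,6,5,3](1)
Move 5: P2 pit4 -> P1=[7,1,4,0,0,5](2) P2=[5,0,7,6,0,4](2)
Move 6: P1 pit1 -> P1=[7,0,5,0,0,5](2) P2=[5,0,7,6,0,4](2)
Move 7: P2 pit2 -> P1=[8,1,6,0,0,5](2) P2=[5,0,0,7,1,5](3)
Move 8: P2 pit3 -> P1=[9,2,7,1,0,5](2) P2=[5,0,0,0,2,6](4)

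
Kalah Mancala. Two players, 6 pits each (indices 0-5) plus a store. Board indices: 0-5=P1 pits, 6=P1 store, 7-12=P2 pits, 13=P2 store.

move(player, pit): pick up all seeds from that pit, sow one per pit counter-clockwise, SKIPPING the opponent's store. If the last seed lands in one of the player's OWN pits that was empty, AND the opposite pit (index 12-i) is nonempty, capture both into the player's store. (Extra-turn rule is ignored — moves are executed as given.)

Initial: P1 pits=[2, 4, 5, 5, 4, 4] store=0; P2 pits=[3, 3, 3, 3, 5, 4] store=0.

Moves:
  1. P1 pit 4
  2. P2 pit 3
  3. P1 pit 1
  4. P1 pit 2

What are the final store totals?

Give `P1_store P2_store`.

Answer: 2 1

Derivation:
Move 1: P1 pit4 -> P1=[2,4,5,5,0,5](1) P2=[4,4,3,3,5,4](0)
Move 2: P2 pit3 -> P1=[2,4,5,5,0,5](1) P2=[4,4,3,0,6,5](1)
Move 3: P1 pit1 -> P1=[2,0,6,6,1,6](1) P2=[4,4,3,0,6,5](1)
Move 4: P1 pit2 -> P1=[2,0,0,7,2,7](2) P2=[5,5,3,0,6,5](1)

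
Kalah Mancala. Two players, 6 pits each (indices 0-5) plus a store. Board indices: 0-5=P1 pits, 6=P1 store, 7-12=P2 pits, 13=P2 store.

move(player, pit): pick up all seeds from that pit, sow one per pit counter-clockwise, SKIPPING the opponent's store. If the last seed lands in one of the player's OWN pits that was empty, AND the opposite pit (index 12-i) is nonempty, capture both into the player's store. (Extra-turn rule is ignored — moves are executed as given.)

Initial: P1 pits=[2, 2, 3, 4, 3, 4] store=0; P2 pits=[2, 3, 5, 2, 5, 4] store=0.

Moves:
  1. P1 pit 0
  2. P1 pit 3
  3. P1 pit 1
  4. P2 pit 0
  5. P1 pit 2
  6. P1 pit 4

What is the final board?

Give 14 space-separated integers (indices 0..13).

Move 1: P1 pit0 -> P1=[0,3,4,4,3,4](0) P2=[2,3,5,2,5,4](0)
Move 2: P1 pit3 -> P1=[0,3,4,0,4,5](1) P2=[3,3,5,2,5,4](0)
Move 3: P1 pit1 -> P1=[0,0,5,1,5,5](1) P2=[3,3,5,2,5,4](0)
Move 4: P2 pit0 -> P1=[0,0,5,1,5,5](1) P2=[0,4,6,3,5,4](0)
Move 5: P1 pit2 -> P1=[0,0,0,2,6,6](2) P2=[1,4,6,3,5,4](0)
Move 6: P1 pit4 -> P1=[0,0,0,2,0,7](3) P2=[2,5,7,4,5,4](0)

Answer: 0 0 0 2 0 7 3 2 5 7 4 5 4 0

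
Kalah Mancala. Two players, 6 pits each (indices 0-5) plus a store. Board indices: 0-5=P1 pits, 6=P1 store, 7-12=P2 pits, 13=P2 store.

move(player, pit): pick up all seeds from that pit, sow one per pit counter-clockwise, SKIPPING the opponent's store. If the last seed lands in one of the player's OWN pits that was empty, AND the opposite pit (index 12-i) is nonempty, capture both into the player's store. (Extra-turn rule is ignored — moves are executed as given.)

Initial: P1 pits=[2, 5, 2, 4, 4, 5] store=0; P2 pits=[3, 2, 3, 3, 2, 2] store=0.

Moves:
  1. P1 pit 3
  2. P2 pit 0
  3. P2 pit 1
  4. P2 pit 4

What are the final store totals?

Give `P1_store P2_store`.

Move 1: P1 pit3 -> P1=[2,5,2,0,5,6](1) P2=[4,2,3,3,2,2](0)
Move 2: P2 pit0 -> P1=[2,5,2,0,5,6](1) P2=[0,3,4,4,3,2](0)
Move 3: P2 pit1 -> P1=[2,5,2,0,5,6](1) P2=[0,0,5,5,4,2](0)
Move 4: P2 pit4 -> P1=[3,6,2,0,5,6](1) P2=[0,0,5,5,0,3](1)

Answer: 1 1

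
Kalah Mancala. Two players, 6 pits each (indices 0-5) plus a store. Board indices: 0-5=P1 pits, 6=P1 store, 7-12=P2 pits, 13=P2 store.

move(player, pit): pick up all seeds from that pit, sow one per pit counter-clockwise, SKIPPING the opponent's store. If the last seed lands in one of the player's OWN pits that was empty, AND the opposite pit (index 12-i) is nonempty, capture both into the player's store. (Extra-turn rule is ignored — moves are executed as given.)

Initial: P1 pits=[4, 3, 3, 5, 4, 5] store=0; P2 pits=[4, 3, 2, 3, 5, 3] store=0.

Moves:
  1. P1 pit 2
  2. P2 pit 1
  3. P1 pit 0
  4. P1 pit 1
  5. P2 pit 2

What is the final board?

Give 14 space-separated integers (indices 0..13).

Move 1: P1 pit2 -> P1=[4,3,0,6,5,6](0) P2=[4,3,2,3,5,3](0)
Move 2: P2 pit1 -> P1=[4,3,0,6,5,6](0) P2=[4,0,3,4,6,3](0)
Move 3: P1 pit0 -> P1=[0,4,1,7,6,6](0) P2=[4,0,3,4,6,3](0)
Move 4: P1 pit1 -> P1=[0,0,2,8,7,7](0) P2=[4,0,3,4,6,3](0)
Move 5: P2 pit2 -> P1=[0,0,2,8,7,7](0) P2=[4,0,0,5,7,4](0)

Answer: 0 0 2 8 7 7 0 4 0 0 5 7 4 0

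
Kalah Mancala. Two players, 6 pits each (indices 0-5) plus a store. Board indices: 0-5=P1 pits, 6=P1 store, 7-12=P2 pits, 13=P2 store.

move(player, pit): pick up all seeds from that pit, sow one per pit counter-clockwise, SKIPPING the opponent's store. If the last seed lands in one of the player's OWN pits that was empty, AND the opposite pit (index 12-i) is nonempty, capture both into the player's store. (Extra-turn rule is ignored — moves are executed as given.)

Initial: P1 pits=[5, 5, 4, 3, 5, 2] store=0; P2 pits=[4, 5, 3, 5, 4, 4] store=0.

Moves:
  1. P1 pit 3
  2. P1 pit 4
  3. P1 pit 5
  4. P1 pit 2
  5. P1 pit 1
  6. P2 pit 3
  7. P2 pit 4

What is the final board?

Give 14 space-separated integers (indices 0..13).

Answer: 7 2 3 2 2 2 5 6 7 5 0 0 6 2

Derivation:
Move 1: P1 pit3 -> P1=[5,5,4,0,6,3](1) P2=[4,5,3,5,4,4](0)
Move 2: P1 pit4 -> P1=[5,5,4,0,0,4](2) P2=[5,6,4,6,4,4](0)
Move 3: P1 pit5 -> P1=[5,5,4,0,0,0](3) P2=[6,7,5,6,4,4](0)
Move 4: P1 pit2 -> P1=[5,5,0,1,1,1](4) P2=[6,7,5,6,4,4](0)
Move 5: P1 pit1 -> P1=[5,0,1,2,2,2](5) P2=[6,7,5,6,4,4](0)
Move 6: P2 pit3 -> P1=[6,1,2,2,2,2](5) P2=[6,7,5,0,5,5](1)
Move 7: P2 pit4 -> P1=[7,2,3,2,2,2](5) P2=[6,7,5,0,0,6](2)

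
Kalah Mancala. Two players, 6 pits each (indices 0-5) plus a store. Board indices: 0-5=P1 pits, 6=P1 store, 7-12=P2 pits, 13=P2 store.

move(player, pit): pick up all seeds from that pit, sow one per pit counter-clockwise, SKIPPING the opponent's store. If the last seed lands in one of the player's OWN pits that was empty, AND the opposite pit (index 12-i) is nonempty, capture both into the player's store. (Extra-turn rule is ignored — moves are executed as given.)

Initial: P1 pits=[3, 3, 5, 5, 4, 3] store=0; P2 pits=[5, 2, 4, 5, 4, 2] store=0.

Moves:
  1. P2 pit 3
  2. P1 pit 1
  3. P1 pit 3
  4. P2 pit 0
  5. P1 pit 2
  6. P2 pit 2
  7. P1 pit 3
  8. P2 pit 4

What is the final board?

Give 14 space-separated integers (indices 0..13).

Move 1: P2 pit3 -> P1=[4,4,5,5,4,3](0) P2=[5,2,4,0,5,3](1)
Move 2: P1 pit1 -> P1=[4,0,6,6,5,4](0) P2=[5,2,4,0,5,3](1)
Move 3: P1 pit3 -> P1=[4,0,6,0,6,5](1) P2=[6,3,5,0,5,3](1)
Move 4: P2 pit0 -> P1=[4,0,6,0,6,5](1) P2=[0,4,6,1,6,4](2)
Move 5: P1 pit2 -> P1=[4,0,0,1,7,6](2) P2=[1,5,6,1,6,4](2)
Move 6: P2 pit2 -> P1=[5,1,0,1,7,6](2) P2=[1,5,0,2,7,5](3)
Move 7: P1 pit3 -> P1=[5,1,0,0,8,6](2) P2=[1,5,0,2,7,5](3)
Move 8: P2 pit4 -> P1=[6,2,1,1,9,6](2) P2=[1,5,0,2,0,6](4)

Answer: 6 2 1 1 9 6 2 1 5 0 2 0 6 4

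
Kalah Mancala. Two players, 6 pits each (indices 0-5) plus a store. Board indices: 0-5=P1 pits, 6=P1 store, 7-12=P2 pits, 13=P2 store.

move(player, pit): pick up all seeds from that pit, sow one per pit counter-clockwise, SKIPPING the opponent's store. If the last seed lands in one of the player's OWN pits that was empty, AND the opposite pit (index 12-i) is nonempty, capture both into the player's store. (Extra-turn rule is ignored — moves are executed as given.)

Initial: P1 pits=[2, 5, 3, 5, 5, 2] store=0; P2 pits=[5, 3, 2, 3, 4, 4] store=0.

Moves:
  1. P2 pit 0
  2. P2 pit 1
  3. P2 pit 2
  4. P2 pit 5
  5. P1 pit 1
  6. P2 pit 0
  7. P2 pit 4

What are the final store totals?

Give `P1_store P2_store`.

Answer: 1 11

Derivation:
Move 1: P2 pit0 -> P1=[2,5,3,5,5,2](0) P2=[0,4,3,4,5,5](0)
Move 2: P2 pit1 -> P1=[2,5,3,5,5,2](0) P2=[0,0,4,5,6,6](0)
Move 3: P2 pit2 -> P1=[2,5,3,5,5,2](0) P2=[0,0,0,6,7,7](1)
Move 4: P2 pit5 -> P1=[3,6,4,6,6,3](0) P2=[0,0,0,6,7,0](2)
Move 5: P1 pit1 -> P1=[3,0,5,7,7,4](1) P2=[1,0,0,6,7,0](2)
Move 6: P2 pit0 -> P1=[3,0,5,7,0,4](1) P2=[0,0,0,6,7,0](10)
Move 7: P2 pit4 -> P1=[4,1,6,8,1,4](1) P2=[0,0,0,6,0,1](11)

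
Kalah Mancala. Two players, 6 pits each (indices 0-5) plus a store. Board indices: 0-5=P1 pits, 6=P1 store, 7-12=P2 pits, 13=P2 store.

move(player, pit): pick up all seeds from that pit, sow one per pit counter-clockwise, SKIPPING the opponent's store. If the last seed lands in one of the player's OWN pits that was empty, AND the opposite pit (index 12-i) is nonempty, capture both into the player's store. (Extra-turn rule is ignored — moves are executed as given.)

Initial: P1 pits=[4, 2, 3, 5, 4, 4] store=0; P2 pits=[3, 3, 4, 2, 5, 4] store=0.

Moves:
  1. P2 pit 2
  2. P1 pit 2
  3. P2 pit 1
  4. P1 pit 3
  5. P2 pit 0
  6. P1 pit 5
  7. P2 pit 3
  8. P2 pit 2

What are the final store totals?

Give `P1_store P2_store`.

Answer: 2 3

Derivation:
Move 1: P2 pit2 -> P1=[4,2,3,5,4,4](0) P2=[3,3,0,3,6,5](1)
Move 2: P1 pit2 -> P1=[4,2,0,6,5,5](0) P2=[3,3,0,3,6,5](1)
Move 3: P2 pit1 -> P1=[4,2,0,6,5,5](0) P2=[3,0,1,4,7,5](1)
Move 4: P1 pit3 -> P1=[4,2,0,0,6,6](1) P2=[4,1,2,4,7,5](1)
Move 5: P2 pit0 -> P1=[4,2,0,0,6,6](1) P2=[0,2,3,5,8,5](1)
Move 6: P1 pit5 -> P1=[4,2,0,0,6,0](2) P2=[1,3,4,6,9,5](1)
Move 7: P2 pit3 -> P1=[5,3,1,0,6,0](2) P2=[1,3,4,0,10,6](2)
Move 8: P2 pit2 -> P1=[5,3,1,0,6,0](2) P2=[1,3,0,1,11,7](3)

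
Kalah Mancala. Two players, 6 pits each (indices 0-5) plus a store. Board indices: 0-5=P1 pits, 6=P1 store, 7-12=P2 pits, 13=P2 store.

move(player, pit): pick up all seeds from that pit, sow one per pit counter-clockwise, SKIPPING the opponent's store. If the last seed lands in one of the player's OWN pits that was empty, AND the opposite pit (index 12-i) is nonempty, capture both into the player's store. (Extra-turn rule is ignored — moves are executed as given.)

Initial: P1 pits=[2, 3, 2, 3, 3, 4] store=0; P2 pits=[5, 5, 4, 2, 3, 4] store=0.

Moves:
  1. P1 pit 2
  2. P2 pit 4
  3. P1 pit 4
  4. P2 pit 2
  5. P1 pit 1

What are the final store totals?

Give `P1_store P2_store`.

Move 1: P1 pit2 -> P1=[2,3,0,4,4,4](0) P2=[5,5,4,2,3,4](0)
Move 2: P2 pit4 -> P1=[3,3,0,4,4,4](0) P2=[5,5,4,2,0,5](1)
Move 3: P1 pit4 -> P1=[3,3,0,4,0,5](1) P2=[6,6,4,2,0,5](1)
Move 4: P2 pit2 -> P1=[3,3,0,4,0,5](1) P2=[6,6,0,3,1,6](2)
Move 5: P1 pit1 -> P1=[3,0,1,5,0,5](8) P2=[6,0,0,3,1,6](2)

Answer: 8 2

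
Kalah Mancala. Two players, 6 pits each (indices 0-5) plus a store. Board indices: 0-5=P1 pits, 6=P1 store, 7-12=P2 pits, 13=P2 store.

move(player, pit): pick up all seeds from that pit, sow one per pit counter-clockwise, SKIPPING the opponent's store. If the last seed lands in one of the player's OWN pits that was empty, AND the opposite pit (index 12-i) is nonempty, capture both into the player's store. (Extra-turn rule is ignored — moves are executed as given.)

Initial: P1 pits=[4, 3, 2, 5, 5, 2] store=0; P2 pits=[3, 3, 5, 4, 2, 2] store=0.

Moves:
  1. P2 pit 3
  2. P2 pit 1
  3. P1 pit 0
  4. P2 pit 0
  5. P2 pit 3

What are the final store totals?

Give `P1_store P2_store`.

Move 1: P2 pit3 -> P1=[5,3,2,5,5,2](0) P2=[3,3,5,0,3,3](1)
Move 2: P2 pit1 -> P1=[5,3,2,5,5,2](0) P2=[3,0,6,1,4,3](1)
Move 3: P1 pit0 -> P1=[0,4,3,6,6,3](0) P2=[3,0,6,1,4,3](1)
Move 4: P2 pit0 -> P1=[0,4,3,6,6,3](0) P2=[0,1,7,2,4,3](1)
Move 5: P2 pit3 -> P1=[0,4,3,6,6,3](0) P2=[0,1,7,0,5,4](1)

Answer: 0 1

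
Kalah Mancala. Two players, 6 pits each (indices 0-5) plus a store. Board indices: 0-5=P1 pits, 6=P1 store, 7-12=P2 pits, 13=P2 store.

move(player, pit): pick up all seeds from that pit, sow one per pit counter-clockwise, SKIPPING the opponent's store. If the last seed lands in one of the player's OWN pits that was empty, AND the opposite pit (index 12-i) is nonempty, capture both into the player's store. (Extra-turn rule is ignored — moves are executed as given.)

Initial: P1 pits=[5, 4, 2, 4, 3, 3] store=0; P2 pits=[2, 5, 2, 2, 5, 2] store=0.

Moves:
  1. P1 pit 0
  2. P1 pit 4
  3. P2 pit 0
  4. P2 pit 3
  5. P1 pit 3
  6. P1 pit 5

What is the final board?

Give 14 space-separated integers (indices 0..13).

Move 1: P1 pit0 -> P1=[0,5,3,5,4,4](0) P2=[2,5,2,2,5,2](0)
Move 2: P1 pit4 -> P1=[0,5,3,5,0,5](1) P2=[3,6,2,2,5,2](0)
Move 3: P2 pit0 -> P1=[0,5,3,5,0,5](1) P2=[0,7,3,3,5,2](0)
Move 4: P2 pit3 -> P1=[0,5,3,5,0,5](1) P2=[0,7,3,0,6,3](1)
Move 5: P1 pit3 -> P1=[0,5,3,0,1,6](2) P2=[1,8,3,0,6,3](1)
Move 6: P1 pit5 -> P1=[0,5,3,0,1,0](3) P2=[2,9,4,1,7,3](1)

Answer: 0 5 3 0 1 0 3 2 9 4 1 7 3 1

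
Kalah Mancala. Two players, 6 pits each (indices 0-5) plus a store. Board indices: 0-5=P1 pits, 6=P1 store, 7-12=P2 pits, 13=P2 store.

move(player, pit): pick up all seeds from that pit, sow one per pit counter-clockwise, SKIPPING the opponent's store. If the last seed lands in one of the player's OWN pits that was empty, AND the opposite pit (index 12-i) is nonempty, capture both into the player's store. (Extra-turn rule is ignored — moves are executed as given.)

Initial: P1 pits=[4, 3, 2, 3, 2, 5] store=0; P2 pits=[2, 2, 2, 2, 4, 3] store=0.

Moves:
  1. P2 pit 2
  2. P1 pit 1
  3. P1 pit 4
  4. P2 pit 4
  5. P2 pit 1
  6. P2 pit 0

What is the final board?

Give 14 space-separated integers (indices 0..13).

Move 1: P2 pit2 -> P1=[4,3,2,3,2,5](0) P2=[2,2,0,3,5,3](0)
Move 2: P1 pit1 -> P1=[4,0,3,4,3,5](0) P2=[2,2,0,3,5,3](0)
Move 3: P1 pit4 -> P1=[4,0,3,4,0,6](1) P2=[3,2,0,3,5,3](0)
Move 4: P2 pit4 -> P1=[5,1,4,4,0,6](1) P2=[3,2,0,3,0,4](1)
Move 5: P2 pit1 -> P1=[5,1,4,4,0,6](1) P2=[3,0,1,4,0,4](1)
Move 6: P2 pit0 -> P1=[5,1,4,4,0,6](1) P2=[0,1,2,5,0,4](1)

Answer: 5 1 4 4 0 6 1 0 1 2 5 0 4 1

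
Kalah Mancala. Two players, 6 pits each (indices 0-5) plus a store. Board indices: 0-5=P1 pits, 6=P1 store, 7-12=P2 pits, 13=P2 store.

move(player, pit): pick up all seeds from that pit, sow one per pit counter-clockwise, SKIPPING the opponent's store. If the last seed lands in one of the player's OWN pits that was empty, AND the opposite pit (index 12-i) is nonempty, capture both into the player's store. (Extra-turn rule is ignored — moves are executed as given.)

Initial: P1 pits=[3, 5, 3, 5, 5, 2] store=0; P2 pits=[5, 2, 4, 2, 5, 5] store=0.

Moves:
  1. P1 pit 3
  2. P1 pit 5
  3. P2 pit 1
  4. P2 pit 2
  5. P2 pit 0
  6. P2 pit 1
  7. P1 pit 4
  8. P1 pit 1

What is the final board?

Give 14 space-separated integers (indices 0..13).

Answer: 5 0 4 1 1 2 4 1 1 3 6 8 8 2

Derivation:
Move 1: P1 pit3 -> P1=[3,5,3,0,6,3](1) P2=[6,3,4,2,5,5](0)
Move 2: P1 pit5 -> P1=[3,5,3,0,6,0](2) P2=[7,4,4,2,5,5](0)
Move 3: P2 pit1 -> P1=[3,5,3,0,6,0](2) P2=[7,0,5,3,6,6](0)
Move 4: P2 pit2 -> P1=[4,5,3,0,6,0](2) P2=[7,0,0,4,7,7](1)
Move 5: P2 pit0 -> P1=[5,5,3,0,6,0](2) P2=[0,1,1,5,8,8](2)
Move 6: P2 pit1 -> P1=[5,5,3,0,6,0](2) P2=[0,0,2,5,8,8](2)
Move 7: P1 pit4 -> P1=[5,5,3,0,0,1](3) P2=[1,1,3,6,8,8](2)
Move 8: P1 pit1 -> P1=[5,0,4,1,1,2](4) P2=[1,1,3,6,8,8](2)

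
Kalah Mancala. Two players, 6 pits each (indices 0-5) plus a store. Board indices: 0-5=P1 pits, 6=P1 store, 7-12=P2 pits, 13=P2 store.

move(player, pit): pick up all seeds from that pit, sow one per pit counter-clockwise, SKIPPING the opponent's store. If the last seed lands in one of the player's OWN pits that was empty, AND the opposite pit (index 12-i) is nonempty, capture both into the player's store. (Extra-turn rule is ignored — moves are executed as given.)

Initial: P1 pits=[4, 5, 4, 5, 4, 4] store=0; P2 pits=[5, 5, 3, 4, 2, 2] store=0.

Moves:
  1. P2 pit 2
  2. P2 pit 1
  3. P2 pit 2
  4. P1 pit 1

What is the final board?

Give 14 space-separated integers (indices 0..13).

Move 1: P2 pit2 -> P1=[4,5,4,5,4,4](0) P2=[5,5,0,5,3,3](0)
Move 2: P2 pit1 -> P1=[4,5,4,5,4,4](0) P2=[5,0,1,6,4,4](1)
Move 3: P2 pit2 -> P1=[4,5,4,5,4,4](0) P2=[5,0,0,7,4,4](1)
Move 4: P1 pit1 -> P1=[4,0,5,6,5,5](1) P2=[5,0,0,7,4,4](1)

Answer: 4 0 5 6 5 5 1 5 0 0 7 4 4 1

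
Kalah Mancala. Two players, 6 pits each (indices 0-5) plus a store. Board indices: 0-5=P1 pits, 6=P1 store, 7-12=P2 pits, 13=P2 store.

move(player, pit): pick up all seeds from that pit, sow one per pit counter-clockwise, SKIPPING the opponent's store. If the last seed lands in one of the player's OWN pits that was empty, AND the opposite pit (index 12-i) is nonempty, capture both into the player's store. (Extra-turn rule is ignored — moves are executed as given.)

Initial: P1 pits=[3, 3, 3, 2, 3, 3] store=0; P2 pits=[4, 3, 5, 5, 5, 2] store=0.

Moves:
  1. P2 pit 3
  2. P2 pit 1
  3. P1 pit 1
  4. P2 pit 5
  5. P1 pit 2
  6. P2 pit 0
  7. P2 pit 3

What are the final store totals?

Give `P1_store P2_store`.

Move 1: P2 pit3 -> P1=[4,4,3,2,3,3](0) P2=[4,3,5,0,6,3](1)
Move 2: P2 pit1 -> P1=[4,4,3,2,3,3](0) P2=[4,0,6,1,7,3](1)
Move 3: P1 pit1 -> P1=[4,0,4,3,4,4](0) P2=[4,0,6,1,7,3](1)
Move 4: P2 pit5 -> P1=[5,1,4,3,4,4](0) P2=[4,0,6,1,7,0](2)
Move 5: P1 pit2 -> P1=[5,1,0,4,5,5](1) P2=[4,0,6,1,7,0](2)
Move 6: P2 pit0 -> P1=[5,1,0,4,5,5](1) P2=[0,1,7,2,8,0](2)
Move 7: P2 pit3 -> P1=[0,1,0,4,5,5](1) P2=[0,1,7,0,9,0](8)

Answer: 1 8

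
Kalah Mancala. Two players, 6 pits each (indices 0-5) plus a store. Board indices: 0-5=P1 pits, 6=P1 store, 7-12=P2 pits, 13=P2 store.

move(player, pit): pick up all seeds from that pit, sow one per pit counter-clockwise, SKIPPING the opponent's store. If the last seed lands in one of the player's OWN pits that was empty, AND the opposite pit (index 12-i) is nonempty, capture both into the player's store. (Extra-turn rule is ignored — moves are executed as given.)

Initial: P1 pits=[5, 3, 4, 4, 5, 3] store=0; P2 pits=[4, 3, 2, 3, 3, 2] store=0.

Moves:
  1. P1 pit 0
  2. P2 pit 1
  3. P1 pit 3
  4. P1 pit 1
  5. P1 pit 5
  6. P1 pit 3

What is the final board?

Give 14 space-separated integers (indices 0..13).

Answer: 0 0 6 0 9 0 2 6 2 4 5 5 2 0

Derivation:
Move 1: P1 pit0 -> P1=[0,4,5,5,6,4](0) P2=[4,3,2,3,3,2](0)
Move 2: P2 pit1 -> P1=[0,4,5,5,6,4](0) P2=[4,0,3,4,4,2](0)
Move 3: P1 pit3 -> P1=[0,4,5,0,7,5](1) P2=[5,1,3,4,4,2](0)
Move 4: P1 pit1 -> P1=[0,0,6,1,8,6](1) P2=[5,1,3,4,4,2](0)
Move 5: P1 pit5 -> P1=[0,0,6,1,8,0](2) P2=[6,2,4,5,5,2](0)
Move 6: P1 pit3 -> P1=[0,0,6,0,9,0](2) P2=[6,2,4,5,5,2](0)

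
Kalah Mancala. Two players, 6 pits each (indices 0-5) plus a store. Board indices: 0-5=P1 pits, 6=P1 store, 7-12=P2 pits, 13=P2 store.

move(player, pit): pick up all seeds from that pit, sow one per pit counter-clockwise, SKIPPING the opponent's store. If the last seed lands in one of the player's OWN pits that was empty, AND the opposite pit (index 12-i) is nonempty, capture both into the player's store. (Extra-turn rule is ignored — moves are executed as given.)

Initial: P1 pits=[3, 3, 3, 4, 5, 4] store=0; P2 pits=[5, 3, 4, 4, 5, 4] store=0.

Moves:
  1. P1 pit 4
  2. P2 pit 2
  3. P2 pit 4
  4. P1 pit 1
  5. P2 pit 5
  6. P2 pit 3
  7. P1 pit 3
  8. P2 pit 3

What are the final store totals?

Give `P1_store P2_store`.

Move 1: P1 pit4 -> P1=[3,3,3,4,0,5](1) P2=[6,4,5,4,5,4](0)
Move 2: P2 pit2 -> P1=[4,3,3,4,0,5](1) P2=[6,4,0,5,6,5](1)
Move 3: P2 pit4 -> P1=[5,4,4,5,0,5](1) P2=[6,4,0,5,0,6](2)
Move 4: P1 pit1 -> P1=[5,0,5,6,1,6](1) P2=[6,4,0,5,0,6](2)
Move 5: P2 pit5 -> P1=[6,1,6,7,2,6](1) P2=[6,4,0,5,0,0](3)
Move 6: P2 pit3 -> P1=[7,2,6,7,2,6](1) P2=[6,4,0,0,1,1](4)
Move 7: P1 pit3 -> P1=[7,2,6,0,3,7](2) P2=[7,5,1,1,1,1](4)
Move 8: P2 pit3 -> P1=[7,2,6,0,3,7](2) P2=[7,5,1,0,2,1](4)

Answer: 2 4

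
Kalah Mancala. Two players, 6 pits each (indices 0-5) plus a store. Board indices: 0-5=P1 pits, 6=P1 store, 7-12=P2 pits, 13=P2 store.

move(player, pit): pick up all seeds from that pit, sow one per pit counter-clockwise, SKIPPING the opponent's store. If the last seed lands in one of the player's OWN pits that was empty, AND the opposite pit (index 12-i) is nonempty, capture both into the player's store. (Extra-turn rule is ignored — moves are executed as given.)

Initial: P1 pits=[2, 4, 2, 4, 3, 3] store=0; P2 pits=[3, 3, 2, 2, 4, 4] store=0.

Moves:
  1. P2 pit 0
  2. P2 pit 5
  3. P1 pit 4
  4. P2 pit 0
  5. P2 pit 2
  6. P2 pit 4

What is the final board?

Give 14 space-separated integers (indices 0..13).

Move 1: P2 pit0 -> P1=[2,4,2,4,3,3](0) P2=[0,4,3,3,4,4](0)
Move 2: P2 pit5 -> P1=[3,5,3,4,3,3](0) P2=[0,4,3,3,4,0](1)
Move 3: P1 pit4 -> P1=[3,5,3,4,0,4](1) P2=[1,4,3,3,4,0](1)
Move 4: P2 pit0 -> P1=[3,5,3,4,0,4](1) P2=[0,5,3,3,4,0](1)
Move 5: P2 pit2 -> P1=[0,5,3,4,0,4](1) P2=[0,5,0,4,5,0](5)
Move 6: P2 pit4 -> P1=[1,6,4,4,0,4](1) P2=[0,5,0,4,0,1](6)

Answer: 1 6 4 4 0 4 1 0 5 0 4 0 1 6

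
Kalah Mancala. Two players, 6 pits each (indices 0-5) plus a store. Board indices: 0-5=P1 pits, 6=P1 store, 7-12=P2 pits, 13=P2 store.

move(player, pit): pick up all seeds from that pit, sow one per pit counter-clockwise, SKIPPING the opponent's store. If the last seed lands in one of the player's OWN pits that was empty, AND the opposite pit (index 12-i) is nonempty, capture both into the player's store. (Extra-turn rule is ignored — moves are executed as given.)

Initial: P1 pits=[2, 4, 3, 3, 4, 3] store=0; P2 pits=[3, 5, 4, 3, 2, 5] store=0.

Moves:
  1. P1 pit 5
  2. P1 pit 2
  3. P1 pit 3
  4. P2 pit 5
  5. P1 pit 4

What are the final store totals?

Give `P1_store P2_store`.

Move 1: P1 pit5 -> P1=[2,4,3,3,4,0](1) P2=[4,6,4,3,2,5](0)
Move 2: P1 pit2 -> P1=[2,4,0,4,5,0](6) P2=[0,6,4,3,2,5](0)
Move 3: P1 pit3 -> P1=[2,4,0,0,6,1](7) P2=[1,6,4,3,2,5](0)
Move 4: P2 pit5 -> P1=[3,5,1,1,6,1](7) P2=[1,6,4,3,2,0](1)
Move 5: P1 pit4 -> P1=[3,5,1,1,0,2](8) P2=[2,7,5,4,2,0](1)

Answer: 8 1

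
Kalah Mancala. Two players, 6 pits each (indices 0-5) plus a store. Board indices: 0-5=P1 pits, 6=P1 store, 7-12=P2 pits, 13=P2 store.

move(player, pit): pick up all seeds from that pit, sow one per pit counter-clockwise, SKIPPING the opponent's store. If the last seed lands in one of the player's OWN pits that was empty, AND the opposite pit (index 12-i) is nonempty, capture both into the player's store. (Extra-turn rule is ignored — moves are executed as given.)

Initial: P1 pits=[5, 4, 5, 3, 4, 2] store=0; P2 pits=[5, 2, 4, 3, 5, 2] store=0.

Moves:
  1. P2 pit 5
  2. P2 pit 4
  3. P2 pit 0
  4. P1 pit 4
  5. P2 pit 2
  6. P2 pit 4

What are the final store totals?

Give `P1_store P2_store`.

Move 1: P2 pit5 -> P1=[6,4,5,3,4,2](0) P2=[5,2,4,3,5,0](1)
Move 2: P2 pit4 -> P1=[7,5,6,3,4,2](0) P2=[5,2,4,3,0,1](2)
Move 3: P2 pit0 -> P1=[7,5,6,3,4,2](0) P2=[0,3,5,4,1,2](2)
Move 4: P1 pit4 -> P1=[7,5,6,3,0,3](1) P2=[1,4,5,4,1,2](2)
Move 5: P2 pit2 -> P1=[8,5,6,3,0,3](1) P2=[1,4,0,5,2,3](3)
Move 6: P2 pit4 -> P1=[8,5,6,3,0,3](1) P2=[1,4,0,5,0,4](4)

Answer: 1 4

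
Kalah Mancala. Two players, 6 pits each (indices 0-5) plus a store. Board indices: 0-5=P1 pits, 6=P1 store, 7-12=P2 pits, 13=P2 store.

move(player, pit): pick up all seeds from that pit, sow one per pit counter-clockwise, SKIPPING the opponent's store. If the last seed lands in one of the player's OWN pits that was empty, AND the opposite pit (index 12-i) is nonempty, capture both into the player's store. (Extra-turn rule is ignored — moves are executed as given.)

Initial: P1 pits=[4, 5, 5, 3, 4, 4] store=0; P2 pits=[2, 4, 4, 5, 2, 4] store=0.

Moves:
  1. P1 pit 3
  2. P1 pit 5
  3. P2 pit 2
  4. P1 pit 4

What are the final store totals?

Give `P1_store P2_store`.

Move 1: P1 pit3 -> P1=[4,5,5,0,5,5](1) P2=[2,4,4,5,2,4](0)
Move 2: P1 pit5 -> P1=[4,5,5,0,5,0](2) P2=[3,5,5,6,2,4](0)
Move 3: P2 pit2 -> P1=[5,5,5,0,5,0](2) P2=[3,5,0,7,3,5](1)
Move 4: P1 pit4 -> P1=[5,5,5,0,0,1](3) P2=[4,6,1,7,3,5](1)

Answer: 3 1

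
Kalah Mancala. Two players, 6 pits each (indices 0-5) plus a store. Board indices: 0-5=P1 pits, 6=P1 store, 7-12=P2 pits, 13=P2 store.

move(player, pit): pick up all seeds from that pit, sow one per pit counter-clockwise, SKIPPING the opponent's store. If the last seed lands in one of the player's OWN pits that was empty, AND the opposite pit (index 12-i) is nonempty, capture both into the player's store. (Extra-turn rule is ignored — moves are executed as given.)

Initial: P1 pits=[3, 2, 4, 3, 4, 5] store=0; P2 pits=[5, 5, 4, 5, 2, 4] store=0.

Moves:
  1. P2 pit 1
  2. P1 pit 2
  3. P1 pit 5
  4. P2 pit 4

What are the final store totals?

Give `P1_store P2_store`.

Move 1: P2 pit1 -> P1=[3,2,4,3,4,5](0) P2=[5,0,5,6,3,5](1)
Move 2: P1 pit2 -> P1=[3,2,0,4,5,6](1) P2=[5,0,5,6,3,5](1)
Move 3: P1 pit5 -> P1=[3,2,0,4,5,0](2) P2=[6,1,6,7,4,5](1)
Move 4: P2 pit4 -> P1=[4,3,0,4,5,0](2) P2=[6,1,6,7,0,6](2)

Answer: 2 2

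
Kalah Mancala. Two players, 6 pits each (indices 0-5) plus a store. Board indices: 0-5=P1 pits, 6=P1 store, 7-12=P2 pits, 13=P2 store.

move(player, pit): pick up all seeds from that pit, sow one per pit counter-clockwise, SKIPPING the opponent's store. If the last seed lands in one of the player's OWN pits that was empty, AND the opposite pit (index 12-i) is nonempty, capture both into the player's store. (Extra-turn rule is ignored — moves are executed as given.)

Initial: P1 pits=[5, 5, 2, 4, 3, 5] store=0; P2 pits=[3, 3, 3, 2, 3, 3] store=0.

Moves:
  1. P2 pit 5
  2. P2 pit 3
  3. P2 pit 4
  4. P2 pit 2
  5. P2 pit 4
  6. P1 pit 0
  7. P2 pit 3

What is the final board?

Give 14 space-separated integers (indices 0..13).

Answer: 0 0 2 4 3 5 0 3 3 0 0 0 3 18

Derivation:
Move 1: P2 pit5 -> P1=[6,6,2,4,3,5](0) P2=[3,3,3,2,3,0](1)
Move 2: P2 pit3 -> P1=[0,6,2,4,3,5](0) P2=[3,3,3,0,4,0](8)
Move 3: P2 pit4 -> P1=[1,7,2,4,3,5](0) P2=[3,3,3,0,0,1](9)
Move 4: P2 pit2 -> P1=[1,7,2,4,3,5](0) P2=[3,3,0,1,1,2](9)
Move 5: P2 pit4 -> P1=[1,7,2,4,3,5](0) P2=[3,3,0,1,0,3](9)
Move 6: P1 pit0 -> P1=[0,8,2,4,3,5](0) P2=[3,3,0,1,0,3](9)
Move 7: P2 pit3 -> P1=[0,0,2,4,3,5](0) P2=[3,3,0,0,0,3](18)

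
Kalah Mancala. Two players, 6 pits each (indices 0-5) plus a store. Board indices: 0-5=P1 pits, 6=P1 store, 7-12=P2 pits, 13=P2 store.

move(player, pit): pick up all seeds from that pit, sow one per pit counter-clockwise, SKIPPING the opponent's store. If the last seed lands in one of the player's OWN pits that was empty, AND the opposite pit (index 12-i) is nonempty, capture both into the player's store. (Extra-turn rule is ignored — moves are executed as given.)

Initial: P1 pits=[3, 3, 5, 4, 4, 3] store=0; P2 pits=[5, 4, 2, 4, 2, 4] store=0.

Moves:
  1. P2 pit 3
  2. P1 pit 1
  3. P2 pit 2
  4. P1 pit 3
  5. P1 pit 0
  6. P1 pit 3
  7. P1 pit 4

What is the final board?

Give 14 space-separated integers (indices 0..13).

Move 1: P2 pit3 -> P1=[4,3,5,4,4,3](0) P2=[5,4,2,0,3,5](1)
Move 2: P1 pit1 -> P1=[4,0,6,5,5,3](0) P2=[5,4,2,0,3,5](1)
Move 3: P2 pit2 -> P1=[4,0,6,5,5,3](0) P2=[5,4,0,1,4,5](1)
Move 4: P1 pit3 -> P1=[4,0,6,0,6,4](1) P2=[6,5,0,1,4,5](1)
Move 5: P1 pit0 -> P1=[0,1,7,1,7,4](1) P2=[6,5,0,1,4,5](1)
Move 6: P1 pit3 -> P1=[0,1,7,0,8,4](1) P2=[6,5,0,1,4,5](1)
Move 7: P1 pit4 -> P1=[0,1,7,0,0,5](2) P2=[7,6,1,2,5,6](1)

Answer: 0 1 7 0 0 5 2 7 6 1 2 5 6 1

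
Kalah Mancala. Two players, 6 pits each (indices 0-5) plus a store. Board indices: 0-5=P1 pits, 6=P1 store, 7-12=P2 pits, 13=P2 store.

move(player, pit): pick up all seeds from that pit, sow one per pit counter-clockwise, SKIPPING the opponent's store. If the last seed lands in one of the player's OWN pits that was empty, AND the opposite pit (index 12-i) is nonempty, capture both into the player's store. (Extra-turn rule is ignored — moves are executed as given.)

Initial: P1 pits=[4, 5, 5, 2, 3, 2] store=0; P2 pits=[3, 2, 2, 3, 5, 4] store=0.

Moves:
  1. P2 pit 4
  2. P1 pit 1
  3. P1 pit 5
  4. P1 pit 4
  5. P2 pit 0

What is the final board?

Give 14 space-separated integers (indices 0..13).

Answer: 5 0 7 3 0 1 3 0 5 3 4 1 6 2

Derivation:
Move 1: P2 pit4 -> P1=[5,6,6,2,3,2](0) P2=[3,2,2,3,0,5](1)
Move 2: P1 pit1 -> P1=[5,0,7,3,4,3](1) P2=[4,2,2,3,0,5](1)
Move 3: P1 pit5 -> P1=[5,0,7,3,4,0](2) P2=[5,3,2,3,0,5](1)
Move 4: P1 pit4 -> P1=[5,0,7,3,0,1](3) P2=[6,4,2,3,0,5](1)
Move 5: P2 pit0 -> P1=[5,0,7,3,0,1](3) P2=[0,5,3,4,1,6](2)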